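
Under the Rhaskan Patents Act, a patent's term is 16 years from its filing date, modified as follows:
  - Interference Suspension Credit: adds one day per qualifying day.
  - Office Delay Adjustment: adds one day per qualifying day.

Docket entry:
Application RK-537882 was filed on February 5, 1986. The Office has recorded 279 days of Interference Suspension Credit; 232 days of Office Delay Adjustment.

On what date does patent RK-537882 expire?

Base term: filing date + 16 years → 5 February 2002.
Interference Suspension Credit: +279 days → 11 November 2002.
Office Delay Adjustment: +232 days → 1 July 2003.

July 1, 2003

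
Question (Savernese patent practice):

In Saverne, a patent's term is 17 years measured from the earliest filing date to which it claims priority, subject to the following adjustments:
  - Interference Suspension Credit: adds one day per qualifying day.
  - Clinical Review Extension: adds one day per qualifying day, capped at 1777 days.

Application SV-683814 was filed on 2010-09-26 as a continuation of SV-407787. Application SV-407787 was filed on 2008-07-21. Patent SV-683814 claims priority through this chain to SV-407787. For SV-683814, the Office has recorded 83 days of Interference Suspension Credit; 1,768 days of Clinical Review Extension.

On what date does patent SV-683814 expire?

2030-08-15

Earliest priority filing: 21 July 2008.
Base term: 21 July 2008 + 17 years → 21 July 2025.
Interference Suspension Credit: +83 days → 12 October 2025.
Clinical Review Extension: 1768 days (within the 1777-day cap) → +1768 days → 15 August 2030.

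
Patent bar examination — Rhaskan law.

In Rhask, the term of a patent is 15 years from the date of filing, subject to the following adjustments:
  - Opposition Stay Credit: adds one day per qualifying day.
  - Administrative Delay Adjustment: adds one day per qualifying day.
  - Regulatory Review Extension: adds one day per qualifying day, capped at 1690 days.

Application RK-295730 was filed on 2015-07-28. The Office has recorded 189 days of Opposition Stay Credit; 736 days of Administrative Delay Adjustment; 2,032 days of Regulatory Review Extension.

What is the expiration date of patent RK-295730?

Base term: filing date + 15 years → 28 July 2030.
Opposition Stay Credit: +189 days → 2 February 2031.
Administrative Delay Adjustment: +736 days → 7 February 2033.
Regulatory Review Extension: 2032 days claimed exceeds the 1690-day cap, so +1690 days → 24 September 2037.

2037-09-24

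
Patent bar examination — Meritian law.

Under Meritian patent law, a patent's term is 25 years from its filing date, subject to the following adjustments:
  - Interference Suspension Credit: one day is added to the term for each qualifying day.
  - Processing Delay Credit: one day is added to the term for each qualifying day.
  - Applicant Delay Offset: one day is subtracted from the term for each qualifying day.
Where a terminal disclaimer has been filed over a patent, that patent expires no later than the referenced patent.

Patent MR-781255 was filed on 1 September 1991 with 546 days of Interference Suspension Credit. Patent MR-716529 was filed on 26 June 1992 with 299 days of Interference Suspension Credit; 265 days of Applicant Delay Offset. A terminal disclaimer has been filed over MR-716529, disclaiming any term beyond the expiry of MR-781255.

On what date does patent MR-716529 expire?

July 30, 2017

Natural term of MR-716529:
  Base: filing + 25 years → 26 June 2017.
  Interference Suspension Credit: +299 days → 21 April 2018.
  Applicant Delay Offset: −265 days → 30 July 2017.
Expiry of referenced patent MR-781255:
  Base: filing + 25 years → 1 September 2016.
  Interference Suspension Credit: +546 days → 1 March 2018.
Terminal disclaimer: MR-716529 expires on the earlier of 30 July 2017 and 1 March 2018.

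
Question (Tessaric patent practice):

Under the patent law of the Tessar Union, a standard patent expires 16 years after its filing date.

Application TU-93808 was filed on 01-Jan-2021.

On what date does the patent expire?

2037-01-01

Filing date + 16 years → 1 January 2037.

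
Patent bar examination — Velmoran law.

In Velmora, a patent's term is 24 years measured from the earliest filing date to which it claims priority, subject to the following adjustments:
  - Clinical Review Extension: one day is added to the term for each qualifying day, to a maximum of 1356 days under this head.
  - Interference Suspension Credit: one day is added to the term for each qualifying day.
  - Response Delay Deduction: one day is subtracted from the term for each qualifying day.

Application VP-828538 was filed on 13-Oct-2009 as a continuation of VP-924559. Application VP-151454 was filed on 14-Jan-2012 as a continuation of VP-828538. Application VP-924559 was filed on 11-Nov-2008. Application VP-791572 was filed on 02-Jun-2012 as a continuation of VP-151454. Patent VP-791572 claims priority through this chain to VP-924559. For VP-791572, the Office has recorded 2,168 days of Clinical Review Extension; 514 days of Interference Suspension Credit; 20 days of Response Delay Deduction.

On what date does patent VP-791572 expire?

December 5, 2037

Earliest priority filing: 11 November 2008.
Base term: 11 November 2008 + 24 years → 11 November 2032.
Clinical Review Extension: 2168 days claimed exceeds the 1356-day cap, so +1356 days → 29 July 2036.
Interference Suspension Credit: +514 days → 25 December 2037.
Response Delay Deduction: −20 days → 5 December 2037.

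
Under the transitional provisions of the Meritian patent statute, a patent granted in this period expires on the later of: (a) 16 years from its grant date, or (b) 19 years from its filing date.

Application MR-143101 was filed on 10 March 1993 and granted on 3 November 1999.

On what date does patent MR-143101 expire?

(a) grant + 16 years → 3 November 2015.
(b) filing + 19 years → 10 March 2012.
Later of the two: 3 November 2015.

November 3, 2015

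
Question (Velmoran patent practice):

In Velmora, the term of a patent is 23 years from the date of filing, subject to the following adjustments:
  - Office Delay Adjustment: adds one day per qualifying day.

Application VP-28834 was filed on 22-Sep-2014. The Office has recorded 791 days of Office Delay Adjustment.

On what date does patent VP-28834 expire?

November 22, 2039

Base term: filing date + 23 years → 22 September 2037.
Office Delay Adjustment: +791 days → 22 November 2039.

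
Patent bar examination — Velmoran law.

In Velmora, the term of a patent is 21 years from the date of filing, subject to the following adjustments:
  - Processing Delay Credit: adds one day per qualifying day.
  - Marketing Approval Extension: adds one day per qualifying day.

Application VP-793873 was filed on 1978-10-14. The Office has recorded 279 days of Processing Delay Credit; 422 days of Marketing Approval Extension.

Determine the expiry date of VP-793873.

Base term: filing date + 21 years → 14 October 1999.
Processing Delay Credit: +279 days → 19 July 2000.
Marketing Approval Extension: +422 days → 14 September 2001.

September 14, 2001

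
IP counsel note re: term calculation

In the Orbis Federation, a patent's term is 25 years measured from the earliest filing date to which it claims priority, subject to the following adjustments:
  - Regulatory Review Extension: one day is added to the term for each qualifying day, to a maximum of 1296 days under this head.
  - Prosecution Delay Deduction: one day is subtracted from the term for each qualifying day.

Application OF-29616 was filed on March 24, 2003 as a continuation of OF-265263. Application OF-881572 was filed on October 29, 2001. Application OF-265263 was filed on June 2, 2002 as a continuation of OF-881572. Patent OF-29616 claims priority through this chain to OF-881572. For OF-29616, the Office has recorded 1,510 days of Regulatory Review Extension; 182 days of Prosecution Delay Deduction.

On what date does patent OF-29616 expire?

Earliest priority filing: 29 October 2001.
Base term: 29 October 2001 + 25 years → 29 October 2026.
Regulatory Review Extension: 1510 days claimed exceeds the 1296-day cap, so +1296 days → 17 May 2030.
Prosecution Delay Deduction: −182 days → 16 November 2029.

November 16, 2029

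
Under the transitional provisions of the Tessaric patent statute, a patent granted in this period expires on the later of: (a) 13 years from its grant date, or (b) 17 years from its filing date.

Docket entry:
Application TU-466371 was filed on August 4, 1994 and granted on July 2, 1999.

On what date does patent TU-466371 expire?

(a) grant + 13 years → 2 July 2012.
(b) filing + 17 years → 4 August 2011.
Later of the two: 2 July 2012.

2012-07-02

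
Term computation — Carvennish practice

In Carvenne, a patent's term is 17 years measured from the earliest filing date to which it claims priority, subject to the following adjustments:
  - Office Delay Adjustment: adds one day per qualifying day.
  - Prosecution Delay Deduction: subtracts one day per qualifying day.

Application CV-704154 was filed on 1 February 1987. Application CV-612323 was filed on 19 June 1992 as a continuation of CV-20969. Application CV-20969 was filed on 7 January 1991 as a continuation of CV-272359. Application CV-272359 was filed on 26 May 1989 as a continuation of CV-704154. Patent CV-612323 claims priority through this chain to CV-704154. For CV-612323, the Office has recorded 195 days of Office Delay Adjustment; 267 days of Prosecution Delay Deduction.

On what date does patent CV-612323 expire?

2003-11-21

Earliest priority filing: 1 February 1987.
Base term: 1 February 1987 + 17 years → 1 February 2004.
Office Delay Adjustment: +195 days → 14 August 2004.
Prosecution Delay Deduction: −267 days → 21 November 2003.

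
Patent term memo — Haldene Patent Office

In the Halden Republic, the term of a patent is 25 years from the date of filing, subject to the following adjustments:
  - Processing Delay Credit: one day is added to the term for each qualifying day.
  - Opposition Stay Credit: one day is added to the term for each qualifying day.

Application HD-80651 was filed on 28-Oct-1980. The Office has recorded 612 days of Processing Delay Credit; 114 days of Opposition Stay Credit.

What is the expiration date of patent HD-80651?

2007-10-24

Base term: filing date + 25 years → 28 October 2005.
Processing Delay Credit: +612 days → 2 July 2007.
Opposition Stay Credit: +114 days → 24 October 2007.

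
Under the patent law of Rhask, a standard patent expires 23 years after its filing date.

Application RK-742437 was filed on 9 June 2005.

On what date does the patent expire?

June 9, 2028

Filing date + 23 years → 9 June 2028.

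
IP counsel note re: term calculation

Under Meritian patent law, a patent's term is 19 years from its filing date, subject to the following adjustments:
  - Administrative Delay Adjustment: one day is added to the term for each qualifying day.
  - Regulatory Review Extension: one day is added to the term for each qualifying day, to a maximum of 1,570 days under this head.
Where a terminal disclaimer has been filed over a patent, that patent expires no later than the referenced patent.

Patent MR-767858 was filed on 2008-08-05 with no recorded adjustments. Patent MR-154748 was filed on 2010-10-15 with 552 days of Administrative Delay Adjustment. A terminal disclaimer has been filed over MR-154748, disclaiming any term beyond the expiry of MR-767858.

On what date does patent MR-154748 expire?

Natural term of MR-154748:
  Base: filing + 19 years → 15 October 2029.
  Administrative Delay Adjustment: +552 days → 20 April 2031.
Expiry of referenced patent MR-767858:
  Base: filing + 19 years → 5 August 2027.
Terminal disclaimer: MR-154748 expires on the earlier of 20 April 2031 and 5 August 2027.

2027-08-05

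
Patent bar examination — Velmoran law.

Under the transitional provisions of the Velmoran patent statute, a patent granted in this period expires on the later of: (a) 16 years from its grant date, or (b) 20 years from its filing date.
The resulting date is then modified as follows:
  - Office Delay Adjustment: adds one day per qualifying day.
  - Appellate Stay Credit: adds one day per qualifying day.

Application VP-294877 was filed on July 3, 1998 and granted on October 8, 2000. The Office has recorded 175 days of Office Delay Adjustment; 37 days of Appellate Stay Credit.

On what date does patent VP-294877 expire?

January 31, 2019

(a) grant + 16 years → 8 October 2016.
(b) filing + 20 years → 3 July 2018.
Later of the two: 3 July 2018.
Office Delay Adjustment: +175 days → 25 December 2018.
Appellate Stay Credit: +37 days → 31 January 2019.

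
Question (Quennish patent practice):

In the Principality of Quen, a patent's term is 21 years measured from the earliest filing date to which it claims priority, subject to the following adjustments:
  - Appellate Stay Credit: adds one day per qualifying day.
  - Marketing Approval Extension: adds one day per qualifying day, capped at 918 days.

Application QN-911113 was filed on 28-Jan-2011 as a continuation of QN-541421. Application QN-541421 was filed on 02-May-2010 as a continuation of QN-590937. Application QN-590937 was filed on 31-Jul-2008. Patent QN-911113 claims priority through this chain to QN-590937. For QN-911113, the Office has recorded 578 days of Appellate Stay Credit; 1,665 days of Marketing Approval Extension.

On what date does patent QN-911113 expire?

September 4, 2033

Earliest priority filing: 31 July 2008.
Base term: 31 July 2008 + 21 years → 31 July 2029.
Appellate Stay Credit: +578 days → 1 March 2031.
Marketing Approval Extension: 1665 days claimed exceeds the 918-day cap, so +918 days → 4 September 2033.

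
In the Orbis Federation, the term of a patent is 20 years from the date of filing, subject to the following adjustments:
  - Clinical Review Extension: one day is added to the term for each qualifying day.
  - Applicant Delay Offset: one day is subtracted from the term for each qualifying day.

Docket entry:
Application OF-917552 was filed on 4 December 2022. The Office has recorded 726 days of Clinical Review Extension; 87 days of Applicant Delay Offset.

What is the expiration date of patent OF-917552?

2044-09-03

Base term: filing date + 20 years → 4 December 2042.
Clinical Review Extension: +726 days → 29 November 2044.
Applicant Delay Offset: −87 days → 3 September 2044.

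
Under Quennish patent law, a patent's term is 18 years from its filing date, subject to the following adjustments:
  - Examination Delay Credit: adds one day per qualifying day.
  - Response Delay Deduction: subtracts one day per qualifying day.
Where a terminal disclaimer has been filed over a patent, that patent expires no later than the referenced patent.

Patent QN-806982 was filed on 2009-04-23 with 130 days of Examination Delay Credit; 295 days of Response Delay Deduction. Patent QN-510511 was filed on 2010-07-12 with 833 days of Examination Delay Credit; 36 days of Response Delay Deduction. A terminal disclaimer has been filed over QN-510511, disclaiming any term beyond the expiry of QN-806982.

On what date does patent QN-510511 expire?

November 9, 2026

Natural term of QN-510511:
  Base: filing + 18 years → 12 July 2028.
  Examination Delay Credit: +833 days → 23 October 2030.
  Response Delay Deduction: −36 days → 17 September 2030.
Expiry of referenced patent QN-806982:
  Base: filing + 18 years → 23 April 2027.
  Examination Delay Credit: +130 days → 31 August 2027.
  Response Delay Deduction: −295 days → 9 November 2026.
Terminal disclaimer: QN-510511 expires on the earlier of 17 September 2030 and 9 November 2026.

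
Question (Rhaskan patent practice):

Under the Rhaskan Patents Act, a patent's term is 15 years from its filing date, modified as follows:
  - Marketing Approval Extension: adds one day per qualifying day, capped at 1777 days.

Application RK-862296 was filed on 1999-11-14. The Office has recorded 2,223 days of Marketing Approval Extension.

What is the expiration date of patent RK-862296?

Base term: filing date + 15 years → 14 November 2014.
Marketing Approval Extension: 2223 days claimed exceeds the 1777-day cap, so +1777 days → 26 September 2019.

September 26, 2019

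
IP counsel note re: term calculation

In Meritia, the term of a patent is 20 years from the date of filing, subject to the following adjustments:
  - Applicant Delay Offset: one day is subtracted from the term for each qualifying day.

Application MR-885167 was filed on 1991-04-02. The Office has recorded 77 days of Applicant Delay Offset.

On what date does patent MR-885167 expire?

2011-01-15

Base term: filing date + 20 years → 2 April 2011.
Applicant Delay Offset: −77 days → 15 January 2011.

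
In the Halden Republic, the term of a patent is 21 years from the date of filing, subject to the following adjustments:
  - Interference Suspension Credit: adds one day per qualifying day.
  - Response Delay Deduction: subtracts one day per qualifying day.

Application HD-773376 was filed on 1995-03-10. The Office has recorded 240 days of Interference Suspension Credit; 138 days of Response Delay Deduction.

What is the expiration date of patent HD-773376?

2016-06-20

Base term: filing date + 21 years → 10 March 2016.
Interference Suspension Credit: +240 days → 5 November 2016.
Response Delay Deduction: −138 days → 20 June 2016.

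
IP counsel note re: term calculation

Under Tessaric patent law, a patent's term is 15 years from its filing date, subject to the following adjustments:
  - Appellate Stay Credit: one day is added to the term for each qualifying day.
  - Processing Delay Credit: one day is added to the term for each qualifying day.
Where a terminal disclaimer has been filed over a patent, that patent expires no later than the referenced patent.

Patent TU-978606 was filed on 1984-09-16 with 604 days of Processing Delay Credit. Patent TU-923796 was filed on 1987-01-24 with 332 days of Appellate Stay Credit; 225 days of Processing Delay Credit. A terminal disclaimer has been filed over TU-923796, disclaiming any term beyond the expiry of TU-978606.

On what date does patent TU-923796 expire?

Natural term of TU-923796:
  Base: filing + 15 years → 24 January 2002.
  Appellate Stay Credit: +332 days → 22 December 2002.
  Processing Delay Credit: +225 days → 4 August 2003.
Expiry of referenced patent TU-978606:
  Base: filing + 15 years → 16 September 1999.
  Processing Delay Credit: +604 days → 12 May 2001.
Terminal disclaimer: TU-923796 expires on the earlier of 4 August 2003 and 12 May 2001.

May 12, 2001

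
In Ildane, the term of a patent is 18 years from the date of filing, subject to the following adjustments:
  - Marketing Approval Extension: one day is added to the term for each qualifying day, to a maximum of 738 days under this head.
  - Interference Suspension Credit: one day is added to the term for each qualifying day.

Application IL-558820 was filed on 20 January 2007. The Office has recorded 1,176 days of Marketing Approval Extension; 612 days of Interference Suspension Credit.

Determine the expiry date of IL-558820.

2028-10-01

Base term: filing date + 18 years → 20 January 2025.
Marketing Approval Extension: 1176 days claimed exceeds the 738-day cap, so +738 days → 28 January 2027.
Interference Suspension Credit: +612 days → 1 October 2028.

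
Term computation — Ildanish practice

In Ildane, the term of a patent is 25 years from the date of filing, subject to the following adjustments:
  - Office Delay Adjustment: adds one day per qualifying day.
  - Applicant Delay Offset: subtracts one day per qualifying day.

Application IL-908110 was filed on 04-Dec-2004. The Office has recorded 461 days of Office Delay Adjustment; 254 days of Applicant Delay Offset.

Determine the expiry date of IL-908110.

June 29, 2030

Base term: filing date + 25 years → 4 December 2029.
Office Delay Adjustment: +461 days → 10 March 2031.
Applicant Delay Offset: −254 days → 29 June 2030.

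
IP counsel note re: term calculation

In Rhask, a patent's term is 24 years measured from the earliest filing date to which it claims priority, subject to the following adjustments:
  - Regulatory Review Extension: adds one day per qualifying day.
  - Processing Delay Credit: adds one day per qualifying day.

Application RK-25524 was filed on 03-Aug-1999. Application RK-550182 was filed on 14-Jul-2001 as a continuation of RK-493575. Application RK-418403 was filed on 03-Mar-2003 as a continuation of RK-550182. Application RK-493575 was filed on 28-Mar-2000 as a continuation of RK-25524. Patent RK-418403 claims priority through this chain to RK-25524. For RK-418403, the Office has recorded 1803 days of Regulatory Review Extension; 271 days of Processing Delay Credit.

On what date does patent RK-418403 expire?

Earliest priority filing: 3 August 1999.
Base term: 3 August 1999 + 24 years → 3 August 2023.
Regulatory Review Extension: +1803 days → 10 July 2028.
Processing Delay Credit: +271 days → 7 April 2029.

April 7, 2029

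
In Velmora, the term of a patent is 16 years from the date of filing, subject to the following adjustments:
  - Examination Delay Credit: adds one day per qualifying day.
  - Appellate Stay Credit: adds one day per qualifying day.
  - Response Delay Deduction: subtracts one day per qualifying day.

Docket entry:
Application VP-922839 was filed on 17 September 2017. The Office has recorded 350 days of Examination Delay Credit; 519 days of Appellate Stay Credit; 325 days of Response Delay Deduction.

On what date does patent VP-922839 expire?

2035-03-15

Base term: filing date + 16 years → 17 September 2033.
Examination Delay Credit: +350 days → 2 September 2034.
Appellate Stay Credit: +519 days → 3 February 2036.
Response Delay Deduction: −325 days → 15 March 2035.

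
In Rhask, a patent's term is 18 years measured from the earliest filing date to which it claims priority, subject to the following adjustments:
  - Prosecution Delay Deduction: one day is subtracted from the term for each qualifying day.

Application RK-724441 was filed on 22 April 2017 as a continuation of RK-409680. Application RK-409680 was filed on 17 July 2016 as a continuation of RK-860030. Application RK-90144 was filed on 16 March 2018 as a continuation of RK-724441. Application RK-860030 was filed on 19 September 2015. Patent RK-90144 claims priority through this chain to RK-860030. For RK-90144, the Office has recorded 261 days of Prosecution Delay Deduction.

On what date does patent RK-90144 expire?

2033-01-01

Earliest priority filing: 19 September 2015.
Base term: 19 September 2015 + 18 years → 19 September 2033.
Prosecution Delay Deduction: −261 days → 1 January 2033.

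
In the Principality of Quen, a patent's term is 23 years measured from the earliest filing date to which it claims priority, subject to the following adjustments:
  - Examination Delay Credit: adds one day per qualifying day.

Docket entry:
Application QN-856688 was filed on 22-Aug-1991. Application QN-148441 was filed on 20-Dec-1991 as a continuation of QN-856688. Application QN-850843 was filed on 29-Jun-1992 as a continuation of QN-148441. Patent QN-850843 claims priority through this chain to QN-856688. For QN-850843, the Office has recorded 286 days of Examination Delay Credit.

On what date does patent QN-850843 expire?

2015-06-04

Earliest priority filing: 22 August 1991.
Base term: 22 August 1991 + 23 years → 22 August 2014.
Examination Delay Credit: +286 days → 4 June 2015.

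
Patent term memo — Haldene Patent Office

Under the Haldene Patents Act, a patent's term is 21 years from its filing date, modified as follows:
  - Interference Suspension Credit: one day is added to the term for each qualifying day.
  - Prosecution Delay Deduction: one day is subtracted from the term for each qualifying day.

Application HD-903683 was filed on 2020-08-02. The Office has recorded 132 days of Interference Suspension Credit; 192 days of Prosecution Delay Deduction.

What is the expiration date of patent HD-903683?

June 3, 2041

Base term: filing date + 21 years → 2 August 2041.
Interference Suspension Credit: +132 days → 12 December 2041.
Prosecution Delay Deduction: −192 days → 3 June 2041.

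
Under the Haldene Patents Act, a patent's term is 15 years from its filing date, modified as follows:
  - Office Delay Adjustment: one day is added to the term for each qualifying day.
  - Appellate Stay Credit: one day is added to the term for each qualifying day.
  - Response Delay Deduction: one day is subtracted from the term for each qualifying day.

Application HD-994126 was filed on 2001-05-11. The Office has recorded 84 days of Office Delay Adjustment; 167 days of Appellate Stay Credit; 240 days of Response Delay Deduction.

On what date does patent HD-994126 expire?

Base term: filing date + 15 years → 11 May 2016.
Office Delay Adjustment: +84 days → 3 August 2016.
Appellate Stay Credit: +167 days → 17 January 2017.
Response Delay Deduction: −240 days → 22 May 2016.

May 22, 2016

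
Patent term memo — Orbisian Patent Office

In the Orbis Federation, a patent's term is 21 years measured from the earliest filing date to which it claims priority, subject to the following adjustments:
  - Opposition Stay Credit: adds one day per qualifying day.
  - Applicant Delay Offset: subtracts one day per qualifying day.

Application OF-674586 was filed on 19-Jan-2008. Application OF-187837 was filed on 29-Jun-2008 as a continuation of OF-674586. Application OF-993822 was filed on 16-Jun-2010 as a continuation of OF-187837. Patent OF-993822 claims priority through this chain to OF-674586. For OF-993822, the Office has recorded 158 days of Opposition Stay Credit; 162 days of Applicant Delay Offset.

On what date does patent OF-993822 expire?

Earliest priority filing: 19 January 2008.
Base term: 19 January 2008 + 21 years → 19 January 2029.
Opposition Stay Credit: +158 days → 26 June 2029.
Applicant Delay Offset: −162 days → 15 January 2029.

January 15, 2029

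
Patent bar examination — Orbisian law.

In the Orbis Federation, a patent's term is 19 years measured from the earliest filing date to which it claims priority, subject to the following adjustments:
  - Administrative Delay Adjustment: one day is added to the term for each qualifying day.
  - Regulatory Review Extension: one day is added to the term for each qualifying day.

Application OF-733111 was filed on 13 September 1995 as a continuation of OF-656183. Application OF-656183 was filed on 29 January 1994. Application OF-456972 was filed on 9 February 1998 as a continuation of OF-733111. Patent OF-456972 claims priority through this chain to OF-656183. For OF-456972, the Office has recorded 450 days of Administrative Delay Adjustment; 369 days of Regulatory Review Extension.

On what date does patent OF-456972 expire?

Earliest priority filing: 29 January 1994.
Base term: 29 January 1994 + 19 years → 29 January 2013.
Administrative Delay Adjustment: +450 days → 24 April 2014.
Regulatory Review Extension: +369 days → 28 April 2015.

April 28, 2015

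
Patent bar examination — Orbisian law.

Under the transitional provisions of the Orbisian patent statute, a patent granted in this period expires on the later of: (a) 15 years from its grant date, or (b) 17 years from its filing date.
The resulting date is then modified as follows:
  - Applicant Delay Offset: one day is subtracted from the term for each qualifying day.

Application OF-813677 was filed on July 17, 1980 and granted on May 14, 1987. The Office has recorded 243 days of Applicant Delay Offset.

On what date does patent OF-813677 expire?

September 13, 2001

(a) grant + 15 years → 14 May 2002.
(b) filing + 17 years → 17 July 1997.
Later of the two: 14 May 2002.
Applicant Delay Offset: −243 days → 13 September 2001.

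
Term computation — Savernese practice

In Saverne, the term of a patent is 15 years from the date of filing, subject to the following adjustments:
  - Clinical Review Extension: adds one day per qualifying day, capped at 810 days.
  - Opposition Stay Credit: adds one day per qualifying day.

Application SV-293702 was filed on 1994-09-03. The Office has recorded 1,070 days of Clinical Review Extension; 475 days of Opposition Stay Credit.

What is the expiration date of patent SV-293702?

Base term: filing date + 15 years → 3 September 2009.
Clinical Review Extension: 1070 days claimed exceeds the 810-day cap, so +810 days → 22 November 2011.
Opposition Stay Credit: +475 days → 11 March 2013.

March 11, 2013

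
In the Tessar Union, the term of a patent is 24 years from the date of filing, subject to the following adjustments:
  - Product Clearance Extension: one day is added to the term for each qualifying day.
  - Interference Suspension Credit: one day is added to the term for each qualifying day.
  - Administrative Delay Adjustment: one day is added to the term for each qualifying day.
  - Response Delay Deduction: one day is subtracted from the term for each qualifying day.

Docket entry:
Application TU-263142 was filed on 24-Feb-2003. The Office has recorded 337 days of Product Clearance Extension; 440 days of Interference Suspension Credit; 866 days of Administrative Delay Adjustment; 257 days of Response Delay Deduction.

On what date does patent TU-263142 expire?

December 11, 2030

Base term: filing date + 24 years → 24 February 2027.
Product Clearance Extension: +337 days → 27 January 2028.
Interference Suspension Credit: +440 days → 11 April 2029.
Administrative Delay Adjustment: +866 days → 25 August 2031.
Response Delay Deduction: −257 days → 11 December 2030.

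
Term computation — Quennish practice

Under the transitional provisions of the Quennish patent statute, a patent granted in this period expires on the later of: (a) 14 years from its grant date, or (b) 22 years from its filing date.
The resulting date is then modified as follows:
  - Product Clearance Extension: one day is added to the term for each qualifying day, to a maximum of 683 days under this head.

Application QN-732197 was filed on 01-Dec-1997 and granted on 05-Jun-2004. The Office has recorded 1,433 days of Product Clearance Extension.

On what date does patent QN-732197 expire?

(a) grant + 14 years → 5 June 2018.
(b) filing + 22 years → 1 December 2019.
Later of the two: 1 December 2019.
Product Clearance Extension: 1433 days claimed exceeds the 683-day cap, so +683 days → 14 October 2021.

2021-10-14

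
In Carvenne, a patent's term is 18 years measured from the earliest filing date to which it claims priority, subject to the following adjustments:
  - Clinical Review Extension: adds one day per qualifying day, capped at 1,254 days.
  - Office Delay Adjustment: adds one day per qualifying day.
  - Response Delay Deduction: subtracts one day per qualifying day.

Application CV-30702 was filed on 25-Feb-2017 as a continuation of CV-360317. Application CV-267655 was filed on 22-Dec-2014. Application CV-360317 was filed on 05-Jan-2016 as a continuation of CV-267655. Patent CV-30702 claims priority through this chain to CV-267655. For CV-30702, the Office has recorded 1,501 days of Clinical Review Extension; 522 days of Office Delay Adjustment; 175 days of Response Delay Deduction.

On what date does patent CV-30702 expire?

Earliest priority filing: 22 December 2014.
Base term: 22 December 2014 + 18 years → 22 December 2032.
Clinical Review Extension: 1501 days claimed exceeds the 1254-day cap, so +1254 days → 29 May 2036.
Office Delay Adjustment: +522 days → 2 November 2037.
Response Delay Deduction: −175 days → 11 May 2037.

2037-05-11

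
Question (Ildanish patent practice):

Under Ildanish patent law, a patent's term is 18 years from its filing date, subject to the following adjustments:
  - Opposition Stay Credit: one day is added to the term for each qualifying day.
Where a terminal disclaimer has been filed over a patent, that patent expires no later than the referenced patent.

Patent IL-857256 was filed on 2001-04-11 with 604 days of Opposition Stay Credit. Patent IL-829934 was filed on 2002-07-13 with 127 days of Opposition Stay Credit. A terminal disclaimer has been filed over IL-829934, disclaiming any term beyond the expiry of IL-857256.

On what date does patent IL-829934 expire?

Natural term of IL-829934:
  Base: filing + 18 years → 13 July 2020.
  Opposition Stay Credit: +127 days → 17 November 2020.
Expiry of referenced patent IL-857256:
  Base: filing + 18 years → 11 April 2019.
  Opposition Stay Credit: +604 days → 5 December 2020.
Terminal disclaimer: IL-829934 expires on the earlier of 17 November 2020 and 5 December 2020.

2020-11-17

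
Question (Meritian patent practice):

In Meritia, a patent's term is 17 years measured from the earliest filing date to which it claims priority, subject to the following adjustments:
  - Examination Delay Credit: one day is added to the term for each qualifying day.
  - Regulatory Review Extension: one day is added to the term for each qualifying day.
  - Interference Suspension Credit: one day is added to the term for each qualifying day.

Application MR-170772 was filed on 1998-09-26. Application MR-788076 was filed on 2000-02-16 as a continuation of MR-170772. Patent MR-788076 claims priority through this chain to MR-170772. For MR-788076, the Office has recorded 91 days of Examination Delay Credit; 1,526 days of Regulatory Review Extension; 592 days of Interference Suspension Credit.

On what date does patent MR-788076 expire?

2021-10-13

Earliest priority filing: 26 September 1998.
Base term: 26 September 1998 + 17 years → 26 September 2015.
Examination Delay Credit: +91 days → 26 December 2015.
Regulatory Review Extension: +1526 days → 29 February 2020.
Interference Suspension Credit: +592 days → 13 October 2021.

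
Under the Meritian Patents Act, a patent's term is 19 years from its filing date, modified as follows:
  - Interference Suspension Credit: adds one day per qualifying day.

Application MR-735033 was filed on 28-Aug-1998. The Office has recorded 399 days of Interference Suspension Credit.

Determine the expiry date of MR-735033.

Base term: filing date + 19 years → 28 August 2017.
Interference Suspension Credit: +399 days → 1 October 2018.

2018-10-01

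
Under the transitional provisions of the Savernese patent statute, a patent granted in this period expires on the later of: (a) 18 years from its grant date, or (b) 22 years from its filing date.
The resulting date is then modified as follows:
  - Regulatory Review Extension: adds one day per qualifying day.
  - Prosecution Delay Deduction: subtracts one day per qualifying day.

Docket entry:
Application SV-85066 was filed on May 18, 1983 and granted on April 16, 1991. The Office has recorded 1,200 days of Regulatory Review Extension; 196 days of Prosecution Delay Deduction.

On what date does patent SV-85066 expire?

(a) grant + 18 years → 16 April 2009.
(b) filing + 22 years → 18 May 2005.
Later of the two: 16 April 2009.
Regulatory Review Extension: +1200 days → 29 July 2012.
Prosecution Delay Deduction: −196 days → 15 January 2012.

January 15, 2012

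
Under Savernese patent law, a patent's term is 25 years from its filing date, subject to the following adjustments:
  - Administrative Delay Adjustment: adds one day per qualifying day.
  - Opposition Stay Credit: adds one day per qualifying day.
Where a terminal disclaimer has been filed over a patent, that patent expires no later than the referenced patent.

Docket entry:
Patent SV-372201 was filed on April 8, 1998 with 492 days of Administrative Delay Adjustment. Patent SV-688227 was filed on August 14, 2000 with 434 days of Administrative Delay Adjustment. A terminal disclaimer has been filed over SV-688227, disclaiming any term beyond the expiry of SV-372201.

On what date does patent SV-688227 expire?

August 12, 2024

Natural term of SV-688227:
  Base: filing + 25 years → 14 August 2025.
  Administrative Delay Adjustment: +434 days → 22 October 2026.
Expiry of referenced patent SV-372201:
  Base: filing + 25 years → 8 April 2023.
  Administrative Delay Adjustment: +492 days → 12 August 2024.
Terminal disclaimer: SV-688227 expires on the earlier of 22 October 2026 and 12 August 2024.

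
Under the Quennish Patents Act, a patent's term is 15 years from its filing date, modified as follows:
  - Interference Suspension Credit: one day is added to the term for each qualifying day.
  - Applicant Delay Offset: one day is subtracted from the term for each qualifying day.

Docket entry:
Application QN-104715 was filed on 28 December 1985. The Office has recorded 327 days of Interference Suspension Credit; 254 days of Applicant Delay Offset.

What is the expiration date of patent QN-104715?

Base term: filing date + 15 years → 28 December 2000.
Interference Suspension Credit: +327 days → 20 November 2001.
Applicant Delay Offset: −254 days → 11 March 2001.

2001-03-11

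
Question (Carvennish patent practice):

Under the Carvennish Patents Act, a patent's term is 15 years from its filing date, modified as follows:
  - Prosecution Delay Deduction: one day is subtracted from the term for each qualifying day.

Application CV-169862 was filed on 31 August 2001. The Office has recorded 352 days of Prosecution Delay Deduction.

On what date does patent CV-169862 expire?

September 14, 2015

Base term: filing date + 15 years → 31 August 2016.
Prosecution Delay Deduction: −352 days → 14 September 2015.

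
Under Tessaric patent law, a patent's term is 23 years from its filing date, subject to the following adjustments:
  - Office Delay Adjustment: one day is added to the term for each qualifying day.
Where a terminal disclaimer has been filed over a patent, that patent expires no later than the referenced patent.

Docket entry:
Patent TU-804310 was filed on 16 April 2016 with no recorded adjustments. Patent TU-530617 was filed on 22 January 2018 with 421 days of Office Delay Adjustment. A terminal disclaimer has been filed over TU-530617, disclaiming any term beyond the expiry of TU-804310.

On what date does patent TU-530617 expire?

Natural term of TU-530617:
  Base: filing + 23 years → 22 January 2041.
  Office Delay Adjustment: +421 days → 19 March 2042.
Expiry of referenced patent TU-804310:
  Base: filing + 23 years → 16 April 2039.
Terminal disclaimer: TU-530617 expires on the earlier of 19 March 2042 and 16 April 2039.

2039-04-16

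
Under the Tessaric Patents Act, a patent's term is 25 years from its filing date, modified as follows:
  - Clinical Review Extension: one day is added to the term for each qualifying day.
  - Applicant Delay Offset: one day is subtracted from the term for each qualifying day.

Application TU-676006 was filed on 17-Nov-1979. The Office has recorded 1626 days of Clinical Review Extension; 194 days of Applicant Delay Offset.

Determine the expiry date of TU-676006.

Base term: filing date + 25 years → 17 November 2004.
Clinical Review Extension: +1626 days → 1 May 2009.
Applicant Delay Offset: −194 days → 19 October 2008.

October 19, 2008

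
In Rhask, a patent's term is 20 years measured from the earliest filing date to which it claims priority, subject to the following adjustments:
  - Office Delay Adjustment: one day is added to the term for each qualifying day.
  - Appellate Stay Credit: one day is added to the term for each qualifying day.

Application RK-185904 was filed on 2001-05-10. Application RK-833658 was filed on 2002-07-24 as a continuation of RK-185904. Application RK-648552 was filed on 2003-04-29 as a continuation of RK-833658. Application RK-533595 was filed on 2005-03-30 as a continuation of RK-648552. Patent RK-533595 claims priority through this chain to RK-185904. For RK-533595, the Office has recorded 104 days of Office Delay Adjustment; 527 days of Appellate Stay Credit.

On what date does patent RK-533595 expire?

Earliest priority filing: 10 May 2001.
Base term: 10 May 2001 + 20 years → 10 May 2021.
Office Delay Adjustment: +104 days → 22 August 2021.
Appellate Stay Credit: +527 days → 31 January 2023.

2023-01-31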